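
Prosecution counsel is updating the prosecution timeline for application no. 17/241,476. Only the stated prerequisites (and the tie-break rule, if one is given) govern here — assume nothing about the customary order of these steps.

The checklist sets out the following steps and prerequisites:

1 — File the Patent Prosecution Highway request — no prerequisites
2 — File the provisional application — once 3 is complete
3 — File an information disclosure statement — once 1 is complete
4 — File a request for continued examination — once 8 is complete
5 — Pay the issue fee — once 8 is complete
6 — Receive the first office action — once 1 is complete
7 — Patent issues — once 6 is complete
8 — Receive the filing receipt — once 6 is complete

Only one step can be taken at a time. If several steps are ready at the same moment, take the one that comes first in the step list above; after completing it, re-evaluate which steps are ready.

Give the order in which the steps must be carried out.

1, 3, 2, 6, 7, 8, 4, 5

1 is the only step with nothing outstanding, so it goes first.
3 and 6 are both available; 3 is listed earlier → 3.
Now 2 and 6 have their prerequisites met. 2 is listed earlier, so 2 next.
6 needed 1, now all done → 6.
Ready: 7 and 8. 7 is listed earlier → 7.
8 is the only step now ready → 8.
Now 4 and 5 have their prerequisites met. 4 is listed earlier, so 4 next.
5 is the only step now ready → 5.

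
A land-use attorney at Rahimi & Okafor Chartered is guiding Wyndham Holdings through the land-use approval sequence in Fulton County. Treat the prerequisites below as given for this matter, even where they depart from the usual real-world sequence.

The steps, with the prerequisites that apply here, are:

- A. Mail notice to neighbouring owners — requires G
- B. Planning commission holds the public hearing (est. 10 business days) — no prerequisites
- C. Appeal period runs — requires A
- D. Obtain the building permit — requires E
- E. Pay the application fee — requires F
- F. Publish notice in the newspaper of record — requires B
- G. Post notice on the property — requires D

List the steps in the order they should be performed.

B, F, E, D, G, A, C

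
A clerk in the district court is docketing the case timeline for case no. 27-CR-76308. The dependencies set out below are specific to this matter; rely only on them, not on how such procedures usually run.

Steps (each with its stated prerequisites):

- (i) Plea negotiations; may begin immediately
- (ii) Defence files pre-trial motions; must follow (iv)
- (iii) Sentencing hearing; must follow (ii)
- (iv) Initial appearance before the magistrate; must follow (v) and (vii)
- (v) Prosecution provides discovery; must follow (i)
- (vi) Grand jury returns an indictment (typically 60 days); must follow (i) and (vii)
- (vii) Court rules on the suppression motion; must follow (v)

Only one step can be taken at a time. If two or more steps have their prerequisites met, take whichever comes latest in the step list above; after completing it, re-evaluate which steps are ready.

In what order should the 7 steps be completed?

Only (i) has no prerequisites, so it is first.
That leaves (v) as the only ready step → (v).
Next only (vii) has its prerequisites met → (vii).
Now (vi) and (iv) have their prerequisites met. (vi) is listed later, so (vi) next.
(iv) needed (vii) and (v), now all done → (iv).
(ii) needed (iv), now all done → (ii).
Next only (iii) has its prerequisites met → (iii).

(i) (v) (vii) (vi) (iv) (ii) (iii)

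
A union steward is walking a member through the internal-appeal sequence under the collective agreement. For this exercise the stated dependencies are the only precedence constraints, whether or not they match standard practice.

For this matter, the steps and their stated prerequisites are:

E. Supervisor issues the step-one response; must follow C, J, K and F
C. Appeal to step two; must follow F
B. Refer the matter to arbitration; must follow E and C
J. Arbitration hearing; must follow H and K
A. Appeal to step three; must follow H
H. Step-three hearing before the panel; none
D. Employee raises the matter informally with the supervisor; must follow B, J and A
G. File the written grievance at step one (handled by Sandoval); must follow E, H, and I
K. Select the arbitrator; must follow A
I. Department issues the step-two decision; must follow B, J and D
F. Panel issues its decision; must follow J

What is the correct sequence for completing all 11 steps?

H, A, K, J, F, C, E, B, D, I, G

H is the only step with nothing outstanding, so it goes first.
A is the only step now ready → A.
K needed A, now all done → K.
J is the only step now ready → J.
F is the only step now ready → F.
That leaves C as the only ready step → C.
E needed C, J, K and F, now all done → E.
B needed E and C, now all done → B.
D needed B, J and A, now all done → D.
I is the only step now ready → I.
G needed E, H and I, now all done → G.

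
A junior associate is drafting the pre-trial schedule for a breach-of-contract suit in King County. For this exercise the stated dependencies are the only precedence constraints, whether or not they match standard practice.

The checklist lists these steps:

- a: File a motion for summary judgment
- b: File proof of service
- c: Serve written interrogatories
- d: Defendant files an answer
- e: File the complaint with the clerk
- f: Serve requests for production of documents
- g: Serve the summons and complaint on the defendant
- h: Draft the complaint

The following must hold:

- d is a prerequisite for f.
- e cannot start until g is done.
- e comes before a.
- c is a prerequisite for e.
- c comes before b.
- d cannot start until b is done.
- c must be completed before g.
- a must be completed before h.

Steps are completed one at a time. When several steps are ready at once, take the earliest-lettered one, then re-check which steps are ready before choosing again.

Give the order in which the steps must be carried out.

c is the only step with nothing outstanding, so it goes first.
Ready: b and g. b has the earlier label → b.
d now also ready, so the ready set is {d, g}; d has the earlier label → d.
Now f and g have their prerequisites met. f has the earlier label, so f next.
g needed c, now all done → g.
That leaves e as the only ready step → e.
a needed e, now all done → a.
h needed a, now all done → h.

c, b, d, f, g, e, a, h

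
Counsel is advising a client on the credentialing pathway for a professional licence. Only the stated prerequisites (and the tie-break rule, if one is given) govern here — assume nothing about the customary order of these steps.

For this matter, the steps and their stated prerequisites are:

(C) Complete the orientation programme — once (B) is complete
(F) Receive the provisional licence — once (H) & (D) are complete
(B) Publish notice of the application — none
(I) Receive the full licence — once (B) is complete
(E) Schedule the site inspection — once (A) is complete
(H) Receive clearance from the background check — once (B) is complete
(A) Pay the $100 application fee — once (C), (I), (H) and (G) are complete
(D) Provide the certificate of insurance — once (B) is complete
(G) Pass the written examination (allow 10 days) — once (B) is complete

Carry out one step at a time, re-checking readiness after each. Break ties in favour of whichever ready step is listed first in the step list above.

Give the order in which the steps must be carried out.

(B), (C), (I), (H), (D), (F), (G), (A), (E)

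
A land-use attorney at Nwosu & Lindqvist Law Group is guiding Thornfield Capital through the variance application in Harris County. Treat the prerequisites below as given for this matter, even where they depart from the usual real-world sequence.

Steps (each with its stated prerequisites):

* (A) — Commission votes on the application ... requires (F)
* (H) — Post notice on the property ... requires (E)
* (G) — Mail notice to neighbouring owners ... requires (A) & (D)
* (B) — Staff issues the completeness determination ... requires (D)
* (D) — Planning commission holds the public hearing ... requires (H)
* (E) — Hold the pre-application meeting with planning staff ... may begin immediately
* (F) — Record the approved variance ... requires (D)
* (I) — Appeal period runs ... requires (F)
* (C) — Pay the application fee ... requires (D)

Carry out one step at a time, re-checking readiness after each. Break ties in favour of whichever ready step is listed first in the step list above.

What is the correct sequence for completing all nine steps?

(E) → (H) → (D) → (B) → (F) → (A) → (G) → (I) → (C)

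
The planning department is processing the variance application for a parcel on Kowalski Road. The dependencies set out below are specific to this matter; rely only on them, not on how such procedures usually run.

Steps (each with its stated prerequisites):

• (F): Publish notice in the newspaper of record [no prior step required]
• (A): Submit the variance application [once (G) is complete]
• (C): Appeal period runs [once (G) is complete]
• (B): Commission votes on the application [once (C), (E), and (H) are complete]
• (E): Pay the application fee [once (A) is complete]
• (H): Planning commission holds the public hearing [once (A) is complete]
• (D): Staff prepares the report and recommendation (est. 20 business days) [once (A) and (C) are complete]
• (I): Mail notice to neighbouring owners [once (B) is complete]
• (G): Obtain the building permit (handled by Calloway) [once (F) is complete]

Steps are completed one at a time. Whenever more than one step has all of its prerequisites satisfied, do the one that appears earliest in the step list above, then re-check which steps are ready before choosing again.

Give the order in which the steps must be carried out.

(F) is the only step with nothing outstanding, so it goes first.
(G) needed (F), now all done → (G).
Ready: (A) and (C). (A) is listed earlier → (A).
(E) and (H) now also ready, so the ready set is {(C), (E), (H)}; (C) is listed earlier → (C).
(D) now also ready, so the ready set is {(E), (H), (D)}; (E) is listed earlier → (E).
Ready: (H) and (D). (H) is listed earlier → (H).
(B) now also ready, so the ready set is {(B), (D)}; (B) is listed earlier → (B).
(I) now also ready, so the ready set is {(D), (I)}; (D) is listed earlier → (D).
(I) needed (B), now all done → (I).

(F), (G), (A), (C), (E), (H), (B), (D), (I)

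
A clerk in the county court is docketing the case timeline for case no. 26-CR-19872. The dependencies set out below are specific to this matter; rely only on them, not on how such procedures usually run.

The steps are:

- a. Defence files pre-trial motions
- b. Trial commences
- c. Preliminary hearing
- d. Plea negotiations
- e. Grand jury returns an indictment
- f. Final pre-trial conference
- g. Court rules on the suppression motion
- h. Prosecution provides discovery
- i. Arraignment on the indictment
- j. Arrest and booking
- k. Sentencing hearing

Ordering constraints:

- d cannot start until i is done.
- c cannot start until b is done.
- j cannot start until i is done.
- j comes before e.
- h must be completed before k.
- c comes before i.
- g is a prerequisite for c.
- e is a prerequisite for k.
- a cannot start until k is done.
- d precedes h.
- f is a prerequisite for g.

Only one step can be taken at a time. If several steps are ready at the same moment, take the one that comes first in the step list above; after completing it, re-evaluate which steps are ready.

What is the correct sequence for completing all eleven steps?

Nothing is required for b and f. b is listed earlier → b first.
f is the only step now ready → f.
Next only g has its prerequisites met → g.
c needed b and g, now all done → c.
Next only i has its prerequisites met → i.
d and j are both available; d is listed earlier → d.
Now h and j have their prerequisites met. h is listed earlier, so h next.
j needed i, now all done → j.
e needed j, now all done → e.
k needed e and h, now all done → k.
a needed k, now all done → a.

b → f → g → c → i → d → h → j → e → k → a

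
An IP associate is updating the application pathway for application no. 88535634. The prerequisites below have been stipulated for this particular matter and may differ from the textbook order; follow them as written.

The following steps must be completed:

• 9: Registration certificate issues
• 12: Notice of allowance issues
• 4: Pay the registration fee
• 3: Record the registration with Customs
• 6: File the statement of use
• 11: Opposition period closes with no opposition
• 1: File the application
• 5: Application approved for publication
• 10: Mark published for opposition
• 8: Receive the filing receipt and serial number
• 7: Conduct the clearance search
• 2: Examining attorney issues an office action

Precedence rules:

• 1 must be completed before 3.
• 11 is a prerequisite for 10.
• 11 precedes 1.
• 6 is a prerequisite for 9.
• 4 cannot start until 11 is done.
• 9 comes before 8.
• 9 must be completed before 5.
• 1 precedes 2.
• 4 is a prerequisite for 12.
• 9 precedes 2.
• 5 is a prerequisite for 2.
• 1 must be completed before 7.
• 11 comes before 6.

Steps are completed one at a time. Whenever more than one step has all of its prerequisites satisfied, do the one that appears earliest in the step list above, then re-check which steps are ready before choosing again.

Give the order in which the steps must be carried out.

11, 4, 12, 6, 9, 1, 3, 5, 10, 8, 7, 2

Only 11 has no prerequisites, so it is first.
Ready: 4, 6, 1 and 10. 4 is listed earlier → 4.
12, 6, 1 and 10 are all available; 12 is listed earlier → 12.
6, 1 and 10 are all available; 6 is listed earlier → 6.
Ready: 9, 1 and 10. 9 is listed earlier → 9.
Now 1, 5, 10 and 8 have their prerequisites met. 1 is listed earlier, so 1 next.
3, 5, 10, 8 and 7 are all available; 3 is listed earlier → 3.
Now 5, 10, 8 and 7 have their prerequisites met. 5 is listed earlier, so 5 next.
2 now also ready, so the ready set is {10, 8, 7, 2}; 10 is listed earlier → 10.
Ready: 8, 7 and 2. 8 is listed earlier → 8.
Now 7 and 2 have their prerequisites met. 7 is listed earlier, so 7 next.
Next only 2 has its prerequisites met → 2.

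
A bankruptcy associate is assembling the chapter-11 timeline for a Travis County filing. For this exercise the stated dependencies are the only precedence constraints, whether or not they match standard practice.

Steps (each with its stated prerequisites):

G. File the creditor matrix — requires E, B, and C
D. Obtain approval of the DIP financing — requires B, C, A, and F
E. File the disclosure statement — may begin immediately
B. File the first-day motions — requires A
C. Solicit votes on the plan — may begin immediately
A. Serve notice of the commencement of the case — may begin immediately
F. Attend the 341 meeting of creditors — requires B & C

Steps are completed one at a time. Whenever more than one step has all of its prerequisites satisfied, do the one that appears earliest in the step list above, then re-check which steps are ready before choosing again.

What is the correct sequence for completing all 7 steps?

E, C and A have no prerequisites; E is listed earlier, so E is first.
Ready: C and A. C is listed earlier → C.
That leaves A as the only ready step → A.
B needed A, now all done → B.
G and F are both available; G is listed earlier → G.
That leaves F as the only ready step → F.
Next only D has its prerequisites met → D.

E, C, A, B, G, F, D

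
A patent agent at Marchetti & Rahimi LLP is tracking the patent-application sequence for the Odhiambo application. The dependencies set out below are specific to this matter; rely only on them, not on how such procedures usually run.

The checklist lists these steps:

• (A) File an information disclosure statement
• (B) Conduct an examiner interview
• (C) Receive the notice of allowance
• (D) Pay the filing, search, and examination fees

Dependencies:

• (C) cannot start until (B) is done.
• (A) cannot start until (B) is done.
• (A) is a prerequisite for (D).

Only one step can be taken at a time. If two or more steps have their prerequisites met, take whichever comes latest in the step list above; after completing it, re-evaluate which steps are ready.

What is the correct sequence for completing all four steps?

Only (B) has no prerequisites, so it is first.
Now (C) and (A) have their prerequisites met. (C) is listed later, so (C) next.
Next only (A) has its prerequisites met → (A).
(D) needed (A), now all done → (D).

(B), (C), (A), (D)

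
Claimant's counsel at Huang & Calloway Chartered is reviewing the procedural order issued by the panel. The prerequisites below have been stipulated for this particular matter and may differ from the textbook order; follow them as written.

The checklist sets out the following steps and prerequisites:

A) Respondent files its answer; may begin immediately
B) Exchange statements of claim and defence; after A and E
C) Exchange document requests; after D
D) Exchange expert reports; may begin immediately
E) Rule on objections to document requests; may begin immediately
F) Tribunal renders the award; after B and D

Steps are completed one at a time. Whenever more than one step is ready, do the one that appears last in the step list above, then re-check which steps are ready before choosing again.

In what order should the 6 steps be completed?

Nothing is required for E, D and A. E is listed later → E first.
Ready: D and A. D is listed later → D.
Ready: C and A. C is listed later → C.
A is the only step now ready → A.
B needed E and A, now all done → B.
F is the only step now ready → F.

E → D → C → A → B → F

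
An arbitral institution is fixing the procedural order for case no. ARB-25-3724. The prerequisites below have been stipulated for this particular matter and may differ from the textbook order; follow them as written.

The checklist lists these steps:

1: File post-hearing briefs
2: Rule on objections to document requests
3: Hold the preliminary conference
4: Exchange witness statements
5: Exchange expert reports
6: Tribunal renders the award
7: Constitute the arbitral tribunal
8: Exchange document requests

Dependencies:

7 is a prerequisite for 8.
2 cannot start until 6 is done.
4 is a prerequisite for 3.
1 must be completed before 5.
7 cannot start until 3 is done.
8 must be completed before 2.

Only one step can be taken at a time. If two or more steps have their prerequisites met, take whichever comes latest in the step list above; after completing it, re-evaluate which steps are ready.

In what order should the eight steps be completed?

Nothing is required for 6, 4 and 1. 6 is listed later → 6 first.
Now 4 and 1 have their prerequisites met. 4 is listed later, so 4 next.
3 and 1 are both available; 3 is listed later → 3.
Ready: 7 and 1. 7 is listed later → 7.
8 now also ready, so the ready set is {8, 1}; 8 is listed later → 8.
2 now also ready, so the ready set is {2, 1}; 2 is listed later → 2.
1 is the only step now ready → 1.
That leaves 5 as the only ready step → 5.

6 → 4 → 3 → 7 → 8 → 2 → 1 → 5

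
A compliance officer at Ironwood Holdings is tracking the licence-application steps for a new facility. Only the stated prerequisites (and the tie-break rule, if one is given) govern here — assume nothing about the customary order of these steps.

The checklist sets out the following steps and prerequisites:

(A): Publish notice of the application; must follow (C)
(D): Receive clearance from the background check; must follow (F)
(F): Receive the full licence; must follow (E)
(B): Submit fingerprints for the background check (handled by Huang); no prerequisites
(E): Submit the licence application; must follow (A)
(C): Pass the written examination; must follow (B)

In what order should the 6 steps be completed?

Only (B) has no prerequisites, so it is first.
Next only (C) has its prerequisites met → (C).
(A) needed (C), now all done → (A).
(E) needed (A), now all done → (E).
(F) needed (E), now all done → (F).
(D) needed (F), now all done → (D).

(B), (C), (A), (E), (F), (D)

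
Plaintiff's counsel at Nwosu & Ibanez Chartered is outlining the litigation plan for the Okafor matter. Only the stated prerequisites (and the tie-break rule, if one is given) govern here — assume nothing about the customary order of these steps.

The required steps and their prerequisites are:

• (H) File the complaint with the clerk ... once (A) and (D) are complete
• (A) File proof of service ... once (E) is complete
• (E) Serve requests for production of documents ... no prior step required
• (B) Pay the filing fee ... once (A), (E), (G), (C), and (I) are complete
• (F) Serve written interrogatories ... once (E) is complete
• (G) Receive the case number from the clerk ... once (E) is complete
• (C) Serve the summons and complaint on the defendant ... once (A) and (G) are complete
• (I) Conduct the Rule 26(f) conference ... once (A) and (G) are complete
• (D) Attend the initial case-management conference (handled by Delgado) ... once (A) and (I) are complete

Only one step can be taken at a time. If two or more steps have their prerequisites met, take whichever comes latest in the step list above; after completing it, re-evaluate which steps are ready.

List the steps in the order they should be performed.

(E) (G) (F) (A) (I) (D) (C) (B) (H)

(E) has no prerequisites → (E) first.
Now (G), (F) and (A) have their prerequisites met. (G) is listed later, so (G) next.
Ready: (F) and (A). (F) is listed later → (F).
(A) is the only step now ready → (A).
(I) and (C) are both available; (I) is listed later → (I).
(D) now also ready, so the ready set is {(D), (C)}; (D) is listed later → (D).
Ready: (C) and (H). (C) is listed later → (C).
(B) now also ready, so the ready set is {(B), (H)}; (B) is listed later → (B).
Next only (H) has its prerequisites met → (H).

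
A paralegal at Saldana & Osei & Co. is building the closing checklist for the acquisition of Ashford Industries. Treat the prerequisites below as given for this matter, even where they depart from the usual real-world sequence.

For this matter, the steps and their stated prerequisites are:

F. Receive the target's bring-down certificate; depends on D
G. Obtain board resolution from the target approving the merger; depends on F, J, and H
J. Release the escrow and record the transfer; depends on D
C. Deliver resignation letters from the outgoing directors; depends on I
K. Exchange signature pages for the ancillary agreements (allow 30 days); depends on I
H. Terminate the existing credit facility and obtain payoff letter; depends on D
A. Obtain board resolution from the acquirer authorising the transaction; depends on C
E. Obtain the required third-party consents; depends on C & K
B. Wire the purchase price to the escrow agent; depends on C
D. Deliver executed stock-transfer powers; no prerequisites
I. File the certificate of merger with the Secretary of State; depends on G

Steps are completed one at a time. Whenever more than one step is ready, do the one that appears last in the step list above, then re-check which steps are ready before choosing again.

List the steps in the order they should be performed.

D has no prerequisites → D first.
Now H, J and F have their prerequisites met. H is listed later, so H next.
Now J and F have their prerequisites met. J is listed later, so J next.
Next only F has its prerequisites met → F.
G is the only step now ready → G.
I needed G, now all done → I.
Now K and C have their prerequisites met. K is listed later, so K next.
C needed I, now all done → C.
B, E and A are all available; B is listed later → B.
E and A are both available; E is listed later → E.
A needed C, now all done → A.

D → H → J → F → G → I → K → C → B → E → A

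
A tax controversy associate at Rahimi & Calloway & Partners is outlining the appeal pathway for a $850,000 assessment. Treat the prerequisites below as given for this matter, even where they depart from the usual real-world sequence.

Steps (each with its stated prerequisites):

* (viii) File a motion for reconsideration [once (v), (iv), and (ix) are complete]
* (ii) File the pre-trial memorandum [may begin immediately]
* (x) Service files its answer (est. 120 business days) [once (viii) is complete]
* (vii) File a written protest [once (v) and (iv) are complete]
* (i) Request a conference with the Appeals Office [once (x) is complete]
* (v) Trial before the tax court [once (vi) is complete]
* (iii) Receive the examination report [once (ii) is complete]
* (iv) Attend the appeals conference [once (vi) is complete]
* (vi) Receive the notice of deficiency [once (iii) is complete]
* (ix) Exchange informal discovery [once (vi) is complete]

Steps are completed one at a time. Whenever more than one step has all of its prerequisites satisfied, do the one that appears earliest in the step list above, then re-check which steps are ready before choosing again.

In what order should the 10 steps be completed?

(ii) is the only step with nothing outstanding, so it goes first.
(iii) needed (ii), now all done → (iii).
(vi) is the only step now ready → (vi).
Now (v), (iv) and (ix) have their prerequisites met. (v) is listed earlier, so (v) next.
(iv) and (ix) are both available; (iv) is listed earlier → (iv).
Now (vii) and (ix) have their prerequisites met. (vii) is listed earlier, so (vii) next.
(ix) needed (vi), now all done → (ix).
(viii) is the only step now ready → (viii).
Next only (x) has its prerequisites met → (x).
(i) is the only step now ready → (i).

(ii), (iii), (vi), (v), (iv), (vii), (ix), (viii), (x), (i)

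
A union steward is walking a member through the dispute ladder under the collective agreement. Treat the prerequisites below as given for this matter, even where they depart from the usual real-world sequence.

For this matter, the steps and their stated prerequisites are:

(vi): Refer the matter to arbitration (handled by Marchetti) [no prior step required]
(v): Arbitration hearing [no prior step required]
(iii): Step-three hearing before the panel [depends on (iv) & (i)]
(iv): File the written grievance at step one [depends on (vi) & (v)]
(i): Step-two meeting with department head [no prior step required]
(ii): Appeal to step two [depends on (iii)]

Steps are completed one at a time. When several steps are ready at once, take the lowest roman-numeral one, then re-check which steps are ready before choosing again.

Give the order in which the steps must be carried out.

(i), (v) and (vi) have no prerequisites; (i) has the earlier label, so (i) is first.
Now (v) and (vi) have their prerequisites met. (v) has the earlier label, so (v) next.
That leaves (vi) as the only ready step → (vi).
(iv) needed (v) and (vi), now all done → (iv).
Next only (iii) has its prerequisites met → (iii).
That leaves (ii) as the only ready step → (ii).

(i) → (v) → (vi) → (iv) → (iii) → (ii)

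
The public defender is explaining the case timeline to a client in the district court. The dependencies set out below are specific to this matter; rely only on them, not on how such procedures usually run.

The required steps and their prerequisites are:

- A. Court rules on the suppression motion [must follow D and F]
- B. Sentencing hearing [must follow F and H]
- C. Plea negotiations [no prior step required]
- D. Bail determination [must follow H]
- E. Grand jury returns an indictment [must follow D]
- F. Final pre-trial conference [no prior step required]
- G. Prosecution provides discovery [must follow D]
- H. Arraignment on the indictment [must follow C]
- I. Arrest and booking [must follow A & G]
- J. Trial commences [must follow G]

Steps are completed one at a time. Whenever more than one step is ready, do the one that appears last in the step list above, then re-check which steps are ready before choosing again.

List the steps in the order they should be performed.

F, C, H, D, G, J, E, B, A, I

F and C have no prerequisites; F is listed later, so F is first.
Next only C has its prerequisites met → C.
H needed C, now all done → H.
D and B are both available; D is listed later → D.
Now G, E, B and A have their prerequisites met. G is listed later, so G next.
J, E, B and A are all available; J is listed later → J.
Ready: E, B and A. E is listed later → E.
B and A are both available; B is listed later → B.
That leaves A as the only ready step → A.
That leaves I as the only ready step → I.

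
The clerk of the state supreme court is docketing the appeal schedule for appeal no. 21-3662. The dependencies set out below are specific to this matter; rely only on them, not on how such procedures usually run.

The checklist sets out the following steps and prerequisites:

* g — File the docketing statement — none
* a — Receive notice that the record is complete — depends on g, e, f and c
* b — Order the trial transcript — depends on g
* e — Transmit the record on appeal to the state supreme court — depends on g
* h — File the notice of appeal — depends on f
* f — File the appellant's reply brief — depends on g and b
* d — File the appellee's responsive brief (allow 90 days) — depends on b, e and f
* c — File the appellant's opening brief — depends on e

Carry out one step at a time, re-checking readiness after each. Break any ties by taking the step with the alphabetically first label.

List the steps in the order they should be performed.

g b e c f a d h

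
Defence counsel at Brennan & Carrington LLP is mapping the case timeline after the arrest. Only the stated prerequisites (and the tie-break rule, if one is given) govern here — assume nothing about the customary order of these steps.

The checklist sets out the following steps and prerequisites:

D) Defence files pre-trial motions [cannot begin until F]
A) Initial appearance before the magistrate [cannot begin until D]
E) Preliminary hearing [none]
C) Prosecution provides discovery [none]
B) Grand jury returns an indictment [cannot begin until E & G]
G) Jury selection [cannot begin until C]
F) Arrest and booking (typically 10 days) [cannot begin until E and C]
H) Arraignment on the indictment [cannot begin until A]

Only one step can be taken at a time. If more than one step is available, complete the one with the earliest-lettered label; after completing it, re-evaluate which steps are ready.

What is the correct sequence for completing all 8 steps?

C E F D A G B H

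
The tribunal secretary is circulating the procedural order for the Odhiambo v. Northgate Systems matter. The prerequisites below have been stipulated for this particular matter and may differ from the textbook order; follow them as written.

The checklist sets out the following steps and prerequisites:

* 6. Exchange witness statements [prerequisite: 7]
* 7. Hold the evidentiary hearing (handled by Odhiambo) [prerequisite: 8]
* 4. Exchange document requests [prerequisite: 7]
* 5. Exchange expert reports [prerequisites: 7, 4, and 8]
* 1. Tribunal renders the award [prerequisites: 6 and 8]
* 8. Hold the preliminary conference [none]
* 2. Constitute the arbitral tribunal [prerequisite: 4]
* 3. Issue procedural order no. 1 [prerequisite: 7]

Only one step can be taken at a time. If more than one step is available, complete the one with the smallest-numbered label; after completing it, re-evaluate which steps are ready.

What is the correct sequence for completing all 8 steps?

8 7 3 4 2 5 6 1

Only 8 has no prerequisites, so it is first.
7 needed 8, now all done → 7.
Ready: 3, 4 and 6. 3 has the earlier label → 3.
Now 4 and 6 have their prerequisites met. 4 has the earlier label, so 4 next.
2 and 5 now also ready, so the ready set is {2, 5, 6}; 2 has the earlier label → 2.
Ready: 5 and 6. 5 has the earlier label → 5.
6 is the only step now ready → 6.
1 needed 6 and 8, now all done → 1.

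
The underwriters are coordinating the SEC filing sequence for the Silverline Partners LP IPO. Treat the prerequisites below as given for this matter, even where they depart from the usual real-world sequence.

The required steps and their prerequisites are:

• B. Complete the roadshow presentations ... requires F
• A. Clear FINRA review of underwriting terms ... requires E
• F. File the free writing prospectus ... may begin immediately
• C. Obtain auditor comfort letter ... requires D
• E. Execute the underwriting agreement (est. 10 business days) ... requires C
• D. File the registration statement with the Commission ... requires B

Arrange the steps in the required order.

F → B → D → C → E → A

F has no prerequisites → F first.
B is the only step now ready → B.
Next only D has its prerequisites met → D.
C is the only step now ready → C.
E needed C, now all done → E.
A needed E, now all done → A.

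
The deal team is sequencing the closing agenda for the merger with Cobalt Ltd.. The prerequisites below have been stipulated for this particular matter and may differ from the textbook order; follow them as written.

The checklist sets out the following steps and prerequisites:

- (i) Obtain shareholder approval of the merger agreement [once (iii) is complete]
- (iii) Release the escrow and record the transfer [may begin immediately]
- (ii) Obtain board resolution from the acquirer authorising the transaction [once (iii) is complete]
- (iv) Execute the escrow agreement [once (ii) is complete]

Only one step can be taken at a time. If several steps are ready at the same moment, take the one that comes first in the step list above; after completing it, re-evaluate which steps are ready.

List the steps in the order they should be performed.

(iii), (i), (ii), (iv)

Only (iii) has no prerequisites, so it is first.
Now (i) and (ii) have their prerequisites met. (i) is listed earlier, so (i) next.
(ii) needed (iii), now all done → (ii).
(iv) is the only step now ready → (iv).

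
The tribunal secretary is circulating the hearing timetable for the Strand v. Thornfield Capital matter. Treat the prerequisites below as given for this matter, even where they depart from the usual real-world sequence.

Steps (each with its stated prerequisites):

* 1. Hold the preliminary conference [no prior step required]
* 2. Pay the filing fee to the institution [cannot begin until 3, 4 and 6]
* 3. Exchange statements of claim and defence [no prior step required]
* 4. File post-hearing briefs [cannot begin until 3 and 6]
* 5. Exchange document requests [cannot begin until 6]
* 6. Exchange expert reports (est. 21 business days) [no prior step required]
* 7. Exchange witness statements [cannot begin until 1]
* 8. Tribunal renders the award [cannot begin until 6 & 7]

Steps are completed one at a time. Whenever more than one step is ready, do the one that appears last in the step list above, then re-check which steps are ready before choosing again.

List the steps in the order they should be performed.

Nothing is required for 6, 3 and 1. 6 is listed later → 6 first.
5 now also ready, so the ready set is {5, 3, 1}; 5 is listed later → 5.
Ready: 3 and 1. 3 is listed later → 3.
4 now also ready, so the ready set is {4, 1}; 4 is listed later → 4.
2 and 1 are both available; 2 is listed later → 2.
That leaves 1 as the only ready step → 1.
7 is the only step now ready → 7.
8 needed 7 and 6, now all done → 8.

6 → 5 → 3 → 4 → 2 → 1 → 7 → 8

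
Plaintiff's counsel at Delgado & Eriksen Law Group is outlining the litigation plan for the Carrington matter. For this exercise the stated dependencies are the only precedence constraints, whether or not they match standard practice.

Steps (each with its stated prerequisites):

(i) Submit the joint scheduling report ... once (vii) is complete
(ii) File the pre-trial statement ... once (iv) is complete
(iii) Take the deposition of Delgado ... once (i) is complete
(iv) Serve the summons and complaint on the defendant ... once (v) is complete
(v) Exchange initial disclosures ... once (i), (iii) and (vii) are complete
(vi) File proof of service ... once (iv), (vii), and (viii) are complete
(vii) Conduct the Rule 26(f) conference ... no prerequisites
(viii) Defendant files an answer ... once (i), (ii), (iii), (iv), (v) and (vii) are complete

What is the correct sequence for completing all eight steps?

(vii), (i), (iii), (v), (iv), (ii), (viii), (vi)

Only (vii) has no prerequisites, so it is first.
That leaves (i) as the only ready step → (i).
Next only (iii) has its prerequisites met → (iii).
Next only (v) has its prerequisites met → (v).
(iv) is the only step now ready → (iv).
(ii) is the only step now ready → (ii).
(viii) is the only step now ready → (viii).
(vi) needed (iv), (vii) and (viii), now all done → (vi).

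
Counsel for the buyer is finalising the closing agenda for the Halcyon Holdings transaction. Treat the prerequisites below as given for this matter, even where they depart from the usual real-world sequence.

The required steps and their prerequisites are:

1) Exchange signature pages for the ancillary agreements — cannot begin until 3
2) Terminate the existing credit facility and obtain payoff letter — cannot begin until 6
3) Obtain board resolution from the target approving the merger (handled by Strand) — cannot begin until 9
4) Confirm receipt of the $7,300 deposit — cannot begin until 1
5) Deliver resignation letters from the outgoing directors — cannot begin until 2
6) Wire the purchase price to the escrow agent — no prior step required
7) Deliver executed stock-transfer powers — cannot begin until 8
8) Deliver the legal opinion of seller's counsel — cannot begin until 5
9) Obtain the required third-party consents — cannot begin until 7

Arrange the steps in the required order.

6 → 2 → 5 → 8 → 7 → 9 → 3 → 1 → 4

6 is the only step with nothing outstanding, so it goes first.
Next only 2 has its prerequisites met → 2.
Next only 5 has its prerequisites met → 5.
8 is the only step now ready → 8.
Next only 7 has its prerequisites met → 7.
Next only 9 has its prerequisites met → 9.
3 needed 9, now all done → 3.
1 is the only step now ready → 1.
4 needed 1, now all done → 4.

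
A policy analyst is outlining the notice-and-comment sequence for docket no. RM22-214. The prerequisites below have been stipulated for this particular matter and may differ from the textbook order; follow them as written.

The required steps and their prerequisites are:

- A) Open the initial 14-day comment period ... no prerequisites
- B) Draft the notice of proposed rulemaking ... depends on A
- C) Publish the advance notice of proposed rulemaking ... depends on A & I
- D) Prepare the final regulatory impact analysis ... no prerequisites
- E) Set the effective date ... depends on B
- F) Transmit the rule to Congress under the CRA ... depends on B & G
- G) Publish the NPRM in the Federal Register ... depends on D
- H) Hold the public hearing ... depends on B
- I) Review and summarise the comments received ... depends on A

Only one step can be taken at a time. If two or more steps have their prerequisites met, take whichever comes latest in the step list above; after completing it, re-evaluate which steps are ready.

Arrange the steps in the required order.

D, G, A, I, C, B, H, F, E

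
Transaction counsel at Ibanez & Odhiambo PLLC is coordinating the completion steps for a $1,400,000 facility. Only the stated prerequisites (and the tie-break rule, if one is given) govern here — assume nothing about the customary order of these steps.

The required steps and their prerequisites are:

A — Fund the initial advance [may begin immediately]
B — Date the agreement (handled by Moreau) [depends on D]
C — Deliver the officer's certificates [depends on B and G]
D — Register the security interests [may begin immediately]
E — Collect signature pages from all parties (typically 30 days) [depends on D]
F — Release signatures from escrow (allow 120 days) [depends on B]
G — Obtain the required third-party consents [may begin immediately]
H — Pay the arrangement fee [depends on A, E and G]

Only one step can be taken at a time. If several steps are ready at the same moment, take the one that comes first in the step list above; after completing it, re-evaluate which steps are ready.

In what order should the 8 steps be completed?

A, D, B, E, F, G, C, H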